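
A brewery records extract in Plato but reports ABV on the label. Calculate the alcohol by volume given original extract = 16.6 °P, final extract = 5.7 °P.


SG = 259/(259 − P);  ABV = (OG − FG)·131.25
OG = 259/(259 − 16.6) = 1.0685
FG = 259/(259 − 5.7) = 1.0225
ABV = (1.0685 − 1.0225)·131.25

6.0347 % ABV


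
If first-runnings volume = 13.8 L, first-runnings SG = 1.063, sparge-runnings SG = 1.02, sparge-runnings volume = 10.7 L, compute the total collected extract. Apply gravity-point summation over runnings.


total = Σ (SG_i − 1)·1000·V_i
first = (1.063 − 1)·1000·13.8 = 869.4000
sparge = (1.02 − 1)·1000·10.7 = 214.0000
total = 869.4000 + 214.0000

1083.4000 gravity·L


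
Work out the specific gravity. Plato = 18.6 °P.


SG = 259/(259 − P)
SG = 259/(259 − 18.6)

1.0774


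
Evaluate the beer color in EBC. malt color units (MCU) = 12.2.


SRM = 1.4922·MCU^0.6859;  EBC = SRM·1.97
SRM = 1.4922·12.2^0.6859 = 8.2978
EBC = 8.2978·1.97

16.3466 EBC


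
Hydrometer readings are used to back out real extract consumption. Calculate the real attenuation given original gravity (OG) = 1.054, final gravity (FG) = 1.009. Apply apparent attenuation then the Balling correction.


AA = (OG−FG)/(OG−1)·100;  RA = AA·0.8192
AA = (1.054 − 1.009)/(1.054 − 1)·100 = 83.3333
RA = 83.3333·0.8192

68.2667 %


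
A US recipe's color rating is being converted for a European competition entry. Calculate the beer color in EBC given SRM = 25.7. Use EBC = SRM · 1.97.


EBC = 25.7 · 1.97

50.6290 EBC


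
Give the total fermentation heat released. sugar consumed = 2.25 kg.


Q = m_sugar · 590 kJ/kg
Q = 2.25 · 590

1327.5000 kJ


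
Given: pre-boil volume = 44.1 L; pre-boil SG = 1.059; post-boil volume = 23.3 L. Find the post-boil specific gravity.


SG_post = 1 + (SG_pre − 1)·V_pre/V_post
pts_pre = (1.059 − 1)·1000 = 59.0000
pts_post = 59.0000·44.1/23.3 = 111.6695
SG_post = 1 + 111.6695/1000

1.1117


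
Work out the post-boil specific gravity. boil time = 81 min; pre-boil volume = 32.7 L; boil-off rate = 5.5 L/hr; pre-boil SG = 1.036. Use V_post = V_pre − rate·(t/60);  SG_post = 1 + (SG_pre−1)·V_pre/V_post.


V_post = 32.7 − 5.5·(81/60) = 25.2750
SG_post = 1 + (1.036 − 1)·32.7/25.2750

1.0466


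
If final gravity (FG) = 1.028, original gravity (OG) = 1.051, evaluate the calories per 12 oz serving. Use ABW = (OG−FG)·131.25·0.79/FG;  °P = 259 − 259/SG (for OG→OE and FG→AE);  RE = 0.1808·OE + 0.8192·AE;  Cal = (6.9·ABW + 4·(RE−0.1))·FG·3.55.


ABW = (1.051 − 1.028)·131.25·0.79/1.028 = 2.3199
OE = 259 − 259/1.051 = 12.5680 °P
AE = 259 − 259/1.028 = 7.0545 °P
RE = 0.1808·12.5680 + 0.8192·7.0545 = 8.0513 °P
Cal = (6.9·2.3199 + 4·(8.0513−0.1))·1.028·3.55

174.4863 kcal


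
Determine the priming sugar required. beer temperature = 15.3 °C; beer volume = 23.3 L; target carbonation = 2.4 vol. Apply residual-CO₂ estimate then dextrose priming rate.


residual = 14.695·(0.01821 + 0.09011·e^(−0.04·T));  sugar = (target − residual)·4.0·V
residual = 14.695·(0.01821 + 0.09011·e^(−0.04·15.3)) = 0.9856
sugar = (2.4 − 0.9856)·4.0·23.3

131.8178 g


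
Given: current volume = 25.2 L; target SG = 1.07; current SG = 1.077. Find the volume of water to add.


V_water = V·((SG_curr − 1)/(SG_target − 1) − 1)
V_water = 25.2·((1.077 − 1)/(1.07 − 1) − 1)

2.5200 L


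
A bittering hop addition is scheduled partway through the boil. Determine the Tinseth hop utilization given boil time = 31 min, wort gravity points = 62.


U = 1.65·0.000125^(GP/1000) · (1 − e^(−0.04·t))/4.15
bigness = 1.65·0.000125^(62/1000) = 0.9451
boil_factor = (1 − e^(−0.04·31))/4.15 = 0.1712
U = 0.9451 · 0.1712

0.1618


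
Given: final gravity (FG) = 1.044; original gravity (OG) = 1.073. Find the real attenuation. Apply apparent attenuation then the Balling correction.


AA = (OG−FG)/(OG−1)·100;  RA = AA·0.8192
AA = (1.073 − 1.044)/(1.073 − 1)·100 = 39.7260
RA = 39.7260·0.8192

32.5436 %


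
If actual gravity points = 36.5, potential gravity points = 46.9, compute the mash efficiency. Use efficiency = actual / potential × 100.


efficiency = 36.5 / 46.9 × 100

77.8252 %


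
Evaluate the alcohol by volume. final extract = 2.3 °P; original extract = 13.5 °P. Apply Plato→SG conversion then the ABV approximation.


SG = 259/(259 − P);  ABV = (OG − FG)·131.25
OG = 259/(259 − 13.5) = 1.0550
FG = 259/(259 − 2.3) = 1.0090
ABV = (1.0550 − 1.0090)·131.25

6.0414 % ABV


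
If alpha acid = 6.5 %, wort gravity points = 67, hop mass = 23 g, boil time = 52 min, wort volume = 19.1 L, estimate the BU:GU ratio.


U = 1.65·0.000125^(GP/1000)·(1−e^(−0.04t))/4.15;  IBU = (α/100)·m·U·1000/V;  BU:GU = IBU/GP
U = 1.65·0.000125^(67/1000)·(1−e^(−0.04·52))/4.15 = 0.1905
IBU = (6.5/100)·23·0.1905·1000/19.1 = 14.9135
BU:GU = 14.9135/67

0.2226


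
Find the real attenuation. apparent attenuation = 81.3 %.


RA = AA · 0.8192
RA = 81.3 · 0.8192

66.6010 %


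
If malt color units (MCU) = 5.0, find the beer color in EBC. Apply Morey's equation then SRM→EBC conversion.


SRM = 1.4922·MCU^0.6859;  EBC = SRM·1.97
SRM = 1.4922·5.0^0.6859 = 4.5004
EBC = 4.5004·1.97

8.8658 EBC


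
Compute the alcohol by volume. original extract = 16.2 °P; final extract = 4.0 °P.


SG = 259/(259 − P);  ABV = (OG − FG)·131.25
OG = 259/(259 − 16.2) = 1.0667
FG = 259/(259 − 4.0) = 1.0157
ABV = (1.0667 − 1.0157)·131.25

6.6984 % ABV


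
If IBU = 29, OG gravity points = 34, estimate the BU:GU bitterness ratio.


BU:GU = IBU / OG_points
BU:GU = 29 / 34

0.8529


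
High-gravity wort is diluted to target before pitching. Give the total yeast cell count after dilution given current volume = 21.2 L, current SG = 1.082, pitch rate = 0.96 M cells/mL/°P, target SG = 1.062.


V_w = V·((SG_c−1)/(SG_t−1)−1);  °P = 259 − 259/SG_t;  cells = rate·(V+V_w)·°P
V_w = 21.2·((1.082−1)/(1.062−1)−1) = 6.8387
V_final = 21.2 + 6.8387 = 28.0387
°P = 259 − 259/1.062 = 15.1205
cells = 0.96·28.0387·15.1205

407.0017 billion cells


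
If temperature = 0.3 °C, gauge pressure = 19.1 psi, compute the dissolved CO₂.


vols = (P + 14.695)·(0.01821 + 0.09011·e^(−0.04·T))
vols = (19.1 + 14.695)·(0.01821 + 0.09011·e^(−0.04·0.3))

3.6243 volumes


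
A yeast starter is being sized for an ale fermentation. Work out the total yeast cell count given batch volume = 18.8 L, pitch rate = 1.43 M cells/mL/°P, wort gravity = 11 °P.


cells (billions) = rate · V_L · °P
cells = 1.43 · 18.8 · 11

295.7240 billion cells


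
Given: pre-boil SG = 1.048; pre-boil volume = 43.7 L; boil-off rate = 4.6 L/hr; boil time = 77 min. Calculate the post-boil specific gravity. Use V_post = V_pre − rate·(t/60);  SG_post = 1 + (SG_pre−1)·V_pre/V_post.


V_post = 43.7 − 4.6·(77/60) = 37.7967
SG_post = 1 + (1.048 − 1)·43.7/37.7967

1.0555


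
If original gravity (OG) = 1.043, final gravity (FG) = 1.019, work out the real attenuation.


AA = (OG−FG)/(OG−1)·100;  RA = AA·0.8192
AA = (1.043 − 1.019)/(1.043 − 1)·100 = 55.8140
RA = 55.8140·0.8192

45.7228 %


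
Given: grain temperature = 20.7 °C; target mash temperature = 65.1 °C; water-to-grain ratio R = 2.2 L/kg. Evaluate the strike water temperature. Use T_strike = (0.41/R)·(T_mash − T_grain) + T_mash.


T_strike = (0.41/2.2)·(65.1 − 20.7) + 65.1

73.3745 °C


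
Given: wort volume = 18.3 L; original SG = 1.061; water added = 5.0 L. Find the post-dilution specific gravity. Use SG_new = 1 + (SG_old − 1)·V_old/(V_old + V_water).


pts = (1.061 − 1)·1000·18.3/(18.3 + 5.0) = 47.9099
SG_new = 1 + 47.9099/1000

1.0479


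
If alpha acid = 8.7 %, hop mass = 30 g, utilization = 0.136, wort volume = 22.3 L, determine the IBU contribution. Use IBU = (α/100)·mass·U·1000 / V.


IBU = (8.7/100)·30·0.136·1000 / 22.3

15.9175 IBU


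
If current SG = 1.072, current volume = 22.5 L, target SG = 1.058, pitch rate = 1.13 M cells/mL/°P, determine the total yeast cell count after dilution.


V_w = V·((SG_c−1)/(SG_t−1)−1);  °P = 259 − 259/SG_t;  cells = rate·(V+V_w)·°P
V_w = 22.5·((1.072−1)/(1.058−1)−1) = 5.4310
V_final = 22.5 + 5.4310 = 27.9310
°P = 259 − 259/1.058 = 14.1985
cells = 1.13·27.9310·14.1985

448.1336 billion cells


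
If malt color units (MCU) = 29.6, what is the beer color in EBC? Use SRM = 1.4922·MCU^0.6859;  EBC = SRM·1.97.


SRM = 1.4922·29.6^0.6859 = 15.2400
EBC = 15.2400·1.97

30.0229 EBC


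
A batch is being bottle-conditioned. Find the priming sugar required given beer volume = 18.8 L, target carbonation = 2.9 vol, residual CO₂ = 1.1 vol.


sugar = (target − residual)·4.0·V
sugar = (2.9 − 1.1)·4.0·18.8

135.3600 g


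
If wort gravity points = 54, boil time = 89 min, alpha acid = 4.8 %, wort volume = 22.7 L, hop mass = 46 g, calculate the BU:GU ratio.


U = 1.65·0.000125^(GP/1000)·(1−e^(−0.04t))/4.15;  IBU = (α/100)·m·U·1000/V;  BU:GU = IBU/GP
U = 1.65·0.000125^(54/1000)·(1−e^(−0.04·89))/4.15 = 0.2378
IBU = (4.8/100)·46·0.2378·1000/22.7 = 23.1266
BU:GU = 23.1266/54

0.4283


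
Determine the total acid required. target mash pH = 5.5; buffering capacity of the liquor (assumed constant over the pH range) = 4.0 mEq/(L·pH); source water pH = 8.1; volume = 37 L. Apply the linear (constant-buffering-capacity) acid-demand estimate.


acid = buffering capacity · (pH_source − pH_target) · V
acid = 4.0 · (8.1 − 5.5) · 37

384.8000 mEq


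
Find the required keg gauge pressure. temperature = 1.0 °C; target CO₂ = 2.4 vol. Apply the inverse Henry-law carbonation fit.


psi = vols/(0.01821 + 0.09011·e^(−0.04·T)) − 14.695
psi = 2.4/(0.01821 + 0.09011·e^(−0.04·1.0)) − 14.695

8.2087 psi


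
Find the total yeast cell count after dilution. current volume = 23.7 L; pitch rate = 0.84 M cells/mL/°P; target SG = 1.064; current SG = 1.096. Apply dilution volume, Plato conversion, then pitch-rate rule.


V_w = V·((SG_c−1)/(SG_t−1)−1);  °P = 259 − 259/SG_t;  cells = rate·(V+V_w)·°P
V_w = 23.7·((1.096−1)/(1.064−1)−1) = 11.8500
V_final = 23.7 + 11.8500 = 35.5500
°P = 259 − 259/1.064 = 15.5789
cells = 0.84·35.5500·15.5789

465.2185 billion cells


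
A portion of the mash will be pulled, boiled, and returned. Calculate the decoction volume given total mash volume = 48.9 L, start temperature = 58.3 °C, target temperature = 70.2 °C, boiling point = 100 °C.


V_dec = V_total·(T_target − T_start)/(T_boil − T_start)
V_dec = 48.9·(70.2 − 58.3)/(100 − 58.3)

13.9547 L


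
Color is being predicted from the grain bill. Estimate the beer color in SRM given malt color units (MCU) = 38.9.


SRM = 1.4922 · MCU^0.6859
SRM = 1.4922 · 38.9^0.6859

18.3812 SRM


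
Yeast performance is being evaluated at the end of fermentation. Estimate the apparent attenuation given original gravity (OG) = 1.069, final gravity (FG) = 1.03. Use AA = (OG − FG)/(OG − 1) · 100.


AA = (1.069 − 1.03)/(1.069 − 1) · 100

56.5217 %


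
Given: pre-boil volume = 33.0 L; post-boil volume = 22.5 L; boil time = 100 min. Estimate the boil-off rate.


rate = (V_pre − V_post) / (t_min/60)
rate = (33.0 − 22.5) / (100/60)

6.3000 L/hr


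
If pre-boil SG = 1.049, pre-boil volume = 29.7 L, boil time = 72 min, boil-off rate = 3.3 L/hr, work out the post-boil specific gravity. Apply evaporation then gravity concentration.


V_post = V_pre − rate·(t/60);  SG_post = 1 + (SG_pre−1)·V_pre/V_post
V_post = 29.7 − 3.3·(72/60) = 25.7400
SG_post = 1 + (1.049 − 1)·29.7/25.7400

1.0565


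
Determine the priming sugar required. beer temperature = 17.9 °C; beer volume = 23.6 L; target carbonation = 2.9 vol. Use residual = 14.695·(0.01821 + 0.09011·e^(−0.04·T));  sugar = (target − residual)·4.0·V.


residual = 14.695·(0.01821 + 0.09011·e^(−0.04·17.9)) = 0.9147
sugar = (2.9 − 0.9147)·4.0·23.6

187.4104 g


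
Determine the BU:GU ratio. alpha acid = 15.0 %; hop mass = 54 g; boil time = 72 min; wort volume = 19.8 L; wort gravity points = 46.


U = 1.65·0.000125^(GP/1000)·(1−e^(−0.04t))/4.15;  IBU = (α/100)·m·U·1000/V;  BU:GU = IBU/GP
U = 1.65·0.000125^(46/1000)·(1−e^(−0.04·72))/4.15 = 0.2482
IBU = (15.0/100)·54·0.2482·1000/19.8 = 101.5368
BU:GU = 101.5368/46

2.2073


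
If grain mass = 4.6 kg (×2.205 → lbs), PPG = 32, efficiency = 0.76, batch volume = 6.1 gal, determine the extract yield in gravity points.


points = lbs × PPG × eff / vol
lbs = 4.6 × 2.205 = 10.1430
points = 10.1430 × 32 × 0.76 / 6.1

40.4390 points


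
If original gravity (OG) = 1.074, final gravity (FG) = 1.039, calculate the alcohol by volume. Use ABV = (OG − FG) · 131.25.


ABV = (1.074 − 1.039) · 131.25

4.5938 % ABV


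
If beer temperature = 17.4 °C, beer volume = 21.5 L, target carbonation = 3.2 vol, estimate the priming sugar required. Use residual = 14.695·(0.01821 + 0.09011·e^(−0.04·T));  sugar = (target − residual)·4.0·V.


residual = 14.695·(0.01821 + 0.09011·e^(−0.04·17.4)) = 0.9278
sugar = (3.2 − 0.9278)·4.0·21.5

195.4098 g


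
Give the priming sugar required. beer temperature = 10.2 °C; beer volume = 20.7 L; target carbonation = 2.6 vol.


residual = 14.695·(0.01821 + 0.09011·e^(−0.04·T));  sugar = (target − residual)·4.0·V
residual = 14.695·(0.01821 + 0.09011·e^(−0.04·10.2)) = 1.1481
sugar = (2.6 − 1.1481)·4.0·20.7

120.2141 g


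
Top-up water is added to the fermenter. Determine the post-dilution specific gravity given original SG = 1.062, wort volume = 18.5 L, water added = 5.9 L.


SG_new = 1 + (SG_old − 1)·V_old/(V_old + V_water)
pts = (1.062 − 1)·1000·18.5/(18.5 + 5.9) = 47.0082
SG_new = 1 + 47.0082/1000

1.0470


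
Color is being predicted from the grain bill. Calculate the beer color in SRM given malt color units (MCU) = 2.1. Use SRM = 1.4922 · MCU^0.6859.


SRM = 1.4922 · 2.1^0.6859

2.4822 SRM


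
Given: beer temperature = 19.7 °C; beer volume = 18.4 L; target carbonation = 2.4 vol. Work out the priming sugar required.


residual = 14.695·(0.01821 + 0.09011·e^(−0.04·T));  sugar = (target − residual)·4.0·V
residual = 14.695·(0.01821 + 0.09011·e^(−0.04·19.7)) = 0.8698
sugar = (2.4 − 0.8698)·4.0·18.4

112.6253 g


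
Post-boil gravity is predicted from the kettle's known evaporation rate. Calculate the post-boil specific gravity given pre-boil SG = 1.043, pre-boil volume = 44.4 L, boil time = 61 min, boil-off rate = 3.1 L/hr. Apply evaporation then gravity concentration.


V_post = V_pre − rate·(t/60);  SG_post = 1 + (SG_pre−1)·V_pre/V_post
V_post = 44.4 − 3.1·(61/60) = 41.2483
SG_post = 1 + (1.043 − 1)·44.4/41.2483

1.0463


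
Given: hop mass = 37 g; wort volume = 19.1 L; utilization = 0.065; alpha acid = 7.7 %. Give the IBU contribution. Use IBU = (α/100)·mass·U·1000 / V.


IBU = (7.7/100)·37·0.065·1000 / 19.1

9.6955 IBU


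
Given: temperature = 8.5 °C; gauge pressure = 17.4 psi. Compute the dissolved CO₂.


vols = (P + 14.695)·(0.01821 + 0.09011·e^(−0.04·T))
vols = (17.4 + 14.695)·(0.01821 + 0.09011·e^(−0.04·8.5))

2.6429 volumes


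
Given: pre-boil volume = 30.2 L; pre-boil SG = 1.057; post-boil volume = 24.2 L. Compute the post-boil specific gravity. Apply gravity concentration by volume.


SG_post = 1 + (SG_pre − 1)·V_pre/V_post
pts_pre = (1.057 − 1)·1000 = 57.0000
pts_post = 57.0000·30.2/24.2 = 71.1322
SG_post = 1 + 71.1322/1000

1.0711


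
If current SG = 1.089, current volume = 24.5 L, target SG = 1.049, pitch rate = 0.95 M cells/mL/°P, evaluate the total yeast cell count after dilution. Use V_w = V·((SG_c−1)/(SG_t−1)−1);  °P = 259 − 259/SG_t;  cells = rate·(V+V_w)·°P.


V_w = 24.5·((1.089−1)/(1.049−1)−1) = 20.0000
V_final = 24.5 + 20.0000 = 44.5000
°P = 259 − 259/1.049 = 12.0982
cells = 0.95·44.5000·12.0982

511.4509 billion cells


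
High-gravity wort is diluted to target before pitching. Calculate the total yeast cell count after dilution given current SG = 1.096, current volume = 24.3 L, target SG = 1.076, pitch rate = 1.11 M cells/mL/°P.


V_w = V·((SG_c−1)/(SG_t−1)−1);  °P = 259 − 259/SG_t;  cells = rate·(V+V_w)·°P
V_w = 24.3·((1.096−1)/(1.076−1)−1) = 6.3947
V_final = 24.3 + 6.3947 = 30.6947
°P = 259 − 259/1.076 = 18.2937
cells = 1.11·30.6947·18.2937

623.2869 billion cells


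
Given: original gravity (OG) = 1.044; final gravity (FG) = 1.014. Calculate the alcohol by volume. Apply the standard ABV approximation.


ABV = (OG − FG) · 131.25
ABV = (1.044 − 1.014) · 131.25

3.9375 % ABV


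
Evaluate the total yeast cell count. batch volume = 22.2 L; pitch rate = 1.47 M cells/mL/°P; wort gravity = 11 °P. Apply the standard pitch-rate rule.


cells (billions) = rate · V_L · °P
cells = 1.47 · 22.2 · 11

358.9740 billion cells


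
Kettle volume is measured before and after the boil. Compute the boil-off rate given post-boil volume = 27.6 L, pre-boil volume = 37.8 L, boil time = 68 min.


rate = (V_pre − V_post) / (t_min/60)
rate = (37.8 − 27.6) / (68/60)

9.0000 L/hr


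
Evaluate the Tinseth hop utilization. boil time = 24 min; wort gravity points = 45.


U = 1.65·0.000125^(GP/1000) · (1 − e^(−0.04·t))/4.15
bigness = 1.65·0.000125^(45/1000) = 1.1011
boil_factor = (1 − e^(−0.04·24))/4.15 = 0.1487
U = 1.1011 · 0.1487

0.1637


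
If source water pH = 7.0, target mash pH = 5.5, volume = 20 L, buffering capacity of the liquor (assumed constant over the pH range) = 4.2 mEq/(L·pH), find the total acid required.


acid = buffering capacity · (pH_source − pH_target) · V
acid = 4.2 · (7.0 − 5.5) · 20

126.0000 mEq


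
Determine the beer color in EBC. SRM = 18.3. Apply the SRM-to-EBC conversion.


EBC = SRM · 1.97
EBC = 18.3 · 1.97

36.0510 EBC


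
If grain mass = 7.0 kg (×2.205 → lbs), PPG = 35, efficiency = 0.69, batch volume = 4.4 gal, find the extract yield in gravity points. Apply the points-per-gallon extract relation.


points = lbs × PPG × eff / vol
lbs = 7.0 × 2.205 = 15.4350
points = 15.4350 × 35 × 0.69 / 4.4

84.7171 points


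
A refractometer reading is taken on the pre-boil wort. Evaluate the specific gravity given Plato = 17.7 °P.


SG = 259/(259 − P)
SG = 259/(259 − 17.7)

1.0734


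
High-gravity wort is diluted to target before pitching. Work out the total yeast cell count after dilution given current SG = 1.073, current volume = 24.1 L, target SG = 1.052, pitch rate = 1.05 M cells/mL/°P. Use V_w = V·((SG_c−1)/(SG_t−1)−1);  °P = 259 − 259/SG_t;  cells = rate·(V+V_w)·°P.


V_w = 24.1·((1.073−1)/(1.052−1)−1) = 9.7327
V_final = 24.1 + 9.7327 = 33.8327
°P = 259 − 259/1.052 = 12.8023
cells = 1.05·33.8327·12.8023

454.7924 billion cells


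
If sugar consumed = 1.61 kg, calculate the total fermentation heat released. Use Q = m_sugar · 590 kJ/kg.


Q = 1.61 · 590

949.9000 kJ


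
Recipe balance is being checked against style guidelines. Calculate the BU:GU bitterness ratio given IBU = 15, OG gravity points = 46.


BU:GU = IBU / OG_points
BU:GU = 15 / 46

0.3261


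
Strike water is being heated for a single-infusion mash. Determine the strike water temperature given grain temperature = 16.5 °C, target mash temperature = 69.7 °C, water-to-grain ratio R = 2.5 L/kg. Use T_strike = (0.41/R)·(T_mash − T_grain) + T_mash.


T_strike = (0.41/2.5)·(69.7 − 16.5) + 69.7

78.4248 °C


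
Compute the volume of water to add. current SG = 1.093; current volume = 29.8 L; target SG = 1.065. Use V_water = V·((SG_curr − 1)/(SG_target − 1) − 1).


V_water = 29.8·((1.093 − 1)/(1.065 − 1) − 1)

12.8369 L


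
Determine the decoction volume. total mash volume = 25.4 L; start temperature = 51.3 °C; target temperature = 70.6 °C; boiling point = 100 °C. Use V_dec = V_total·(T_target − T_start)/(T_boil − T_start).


V_dec = 25.4·(70.6 − 51.3)/(100 − 51.3)

10.0661 L


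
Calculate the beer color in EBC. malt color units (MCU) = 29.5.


SRM = 1.4922·MCU^0.6859;  EBC = SRM·1.97
SRM = 1.4922·29.5^0.6859 = 15.2047
EBC = 15.2047·1.97

29.9533 EBC


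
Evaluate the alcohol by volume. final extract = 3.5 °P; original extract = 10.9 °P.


SG = 259/(259 − P);  ABV = (OG − FG)·131.25
OG = 259/(259 − 10.9) = 1.0439
FG = 259/(259 − 3.5) = 1.0137
ABV = (1.0439 − 1.0137)·131.25

3.9684 % ABV


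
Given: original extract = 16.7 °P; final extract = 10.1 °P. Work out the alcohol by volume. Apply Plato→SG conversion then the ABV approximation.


SG = 259/(259 − P);  ABV = (OG − FG)·131.25
OG = 259/(259 − 16.7) = 1.0689
FG = 259/(259 − 10.1) = 1.0406
ABV = (1.0689 − 1.0406)·131.25

3.7202 % ABV


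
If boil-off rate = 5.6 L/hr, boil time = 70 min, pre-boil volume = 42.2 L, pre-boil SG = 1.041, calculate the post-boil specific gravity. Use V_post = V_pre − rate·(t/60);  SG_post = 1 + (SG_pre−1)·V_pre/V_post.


V_post = 42.2 − 5.6·(70/60) = 35.6667
SG_post = 1 + (1.041 − 1)·42.2/35.6667

1.0485


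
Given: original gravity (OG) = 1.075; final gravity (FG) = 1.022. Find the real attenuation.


AA = (OG−FG)/(OG−1)·100;  RA = AA·0.8192
AA = (1.075 − 1.022)/(1.075 − 1)·100 = 70.6667
RA = 70.6667·0.8192

57.8901 %


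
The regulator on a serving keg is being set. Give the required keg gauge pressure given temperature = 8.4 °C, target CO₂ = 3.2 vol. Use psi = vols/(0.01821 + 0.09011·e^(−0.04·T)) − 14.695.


psi = 3.2/(0.01821 + 0.09011·e^(−0.04·8.4)) − 14.695

24.0437 psi


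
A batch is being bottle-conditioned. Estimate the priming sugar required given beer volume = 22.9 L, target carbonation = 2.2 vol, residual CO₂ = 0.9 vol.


sugar = (target − residual)·4.0·V
sugar = (2.2 − 0.9)·4.0·22.9

119.0800 g


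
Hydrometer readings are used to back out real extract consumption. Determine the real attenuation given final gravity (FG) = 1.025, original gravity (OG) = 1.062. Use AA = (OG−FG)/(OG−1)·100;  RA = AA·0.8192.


AA = (1.062 − 1.025)/(1.062 − 1)·100 = 59.6774
RA = 59.6774·0.8192

48.8877 %


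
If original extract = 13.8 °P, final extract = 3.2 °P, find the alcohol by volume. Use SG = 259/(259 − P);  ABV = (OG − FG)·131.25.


OG = 259/(259 − 13.8) = 1.0563
FG = 259/(259 − 3.2) = 1.0125
ABV = (1.0563 − 1.0125)·131.25

5.7449 % ABV


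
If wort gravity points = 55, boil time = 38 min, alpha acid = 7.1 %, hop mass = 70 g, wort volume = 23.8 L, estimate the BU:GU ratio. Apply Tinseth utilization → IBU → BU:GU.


U = 1.65·0.000125^(GP/1000)·(1−e^(−0.04t))/4.15;  IBU = (α/100)·m·U·1000/V;  BU:GU = IBU/GP
U = 1.65·0.000125^(55/1000)·(1−e^(−0.04·38))/4.15 = 0.1895
IBU = (7.1/100)·70·0.1895·1000/23.8 = 39.5691
BU:GU = 39.5691/55

0.7194


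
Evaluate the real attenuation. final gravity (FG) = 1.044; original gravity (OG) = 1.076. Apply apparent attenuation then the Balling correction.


AA = (OG−FG)/(OG−1)·100;  RA = AA·0.8192
AA = (1.076 − 1.044)/(1.076 − 1)·100 = 42.1053
RA = 42.1053·0.8192

34.4926 %


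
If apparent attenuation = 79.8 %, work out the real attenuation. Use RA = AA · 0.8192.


RA = 79.8 · 0.8192

65.3722 %


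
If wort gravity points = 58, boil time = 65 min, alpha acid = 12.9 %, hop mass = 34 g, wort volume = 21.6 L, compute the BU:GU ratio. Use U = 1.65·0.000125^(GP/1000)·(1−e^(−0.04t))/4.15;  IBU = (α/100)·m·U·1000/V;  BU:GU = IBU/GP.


U = 1.65·0.000125^(58/1000)·(1−e^(−0.04·65))/4.15 = 0.2185
IBU = (12.9/100)·34·0.2185·1000/21.6 = 44.3766
BU:GU = 44.3766/58

0.7651


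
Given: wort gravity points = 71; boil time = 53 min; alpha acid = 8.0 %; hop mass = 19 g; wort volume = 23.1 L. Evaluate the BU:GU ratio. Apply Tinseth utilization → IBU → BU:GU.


U = 1.65·0.000125^(GP/1000)·(1−e^(−0.04t))/4.15;  IBU = (α/100)·m·U·1000/V;  BU:GU = IBU/GP
U = 1.65·0.000125^(71/1000)·(1−e^(−0.04·53))/4.15 = 0.1848
IBU = (8.0/100)·19·0.1848·1000/23.1 = 12.1623
BU:GU = 12.1623/71

0.1713


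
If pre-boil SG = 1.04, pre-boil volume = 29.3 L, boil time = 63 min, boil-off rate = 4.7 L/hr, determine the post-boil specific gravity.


V_post = V_pre − rate·(t/60);  SG_post = 1 + (SG_pre−1)·V_pre/V_post
V_post = 29.3 − 4.7·(63/60) = 24.3650
SG_post = 1 + (1.04 − 1)·29.3/24.3650

1.0481


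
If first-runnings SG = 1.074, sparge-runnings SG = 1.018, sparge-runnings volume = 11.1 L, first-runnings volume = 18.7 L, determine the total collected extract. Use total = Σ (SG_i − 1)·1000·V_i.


first = (1.074 − 1)·1000·18.7 = 1383.8000
sparge = (1.018 − 1)·1000·11.1 = 199.8000
total = 1383.8000 + 199.8000

1583.6000 gravity·L


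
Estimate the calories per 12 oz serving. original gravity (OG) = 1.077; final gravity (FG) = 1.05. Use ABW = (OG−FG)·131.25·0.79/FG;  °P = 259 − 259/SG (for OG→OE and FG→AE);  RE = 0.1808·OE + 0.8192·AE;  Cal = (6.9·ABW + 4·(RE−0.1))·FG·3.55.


ABW = (1.077 − 1.05)·131.25·0.79/1.05 = 2.6662
OE = 259 − 259/1.077 = 18.5172 °P
AE = 259 − 259/1.05 = 12.3333 °P
RE = 0.1808·18.5172 + 0.8192·12.3333 = 13.4514 °P
Cal = (6.9·2.6662 + 4·(13.4514−0.1))·1.05·3.55

267.6442 kcal


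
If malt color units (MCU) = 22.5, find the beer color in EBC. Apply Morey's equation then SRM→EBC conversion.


SRM = 1.4922·MCU^0.6859;  EBC = SRM·1.97
SRM = 1.4922·22.5^0.6859 = 12.6267
EBC = 12.6267·1.97

24.8746 EBC


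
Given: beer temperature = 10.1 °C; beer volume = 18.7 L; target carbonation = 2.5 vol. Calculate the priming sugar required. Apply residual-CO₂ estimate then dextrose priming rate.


residual = 14.695·(0.01821 + 0.09011·e^(−0.04·T));  sugar = (target − residual)·4.0·V
residual = 14.695·(0.01821 + 0.09011·e^(−0.04·10.1)) = 1.1517
sugar = (2.5 − 1.1517)·4.0·18.7

100.8552 g


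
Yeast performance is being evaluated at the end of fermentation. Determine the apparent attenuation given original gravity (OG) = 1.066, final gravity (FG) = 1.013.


AA = (OG − FG)/(OG − 1) · 100
AA = (1.066 − 1.013)/(1.066 − 1) · 100

80.3030 %


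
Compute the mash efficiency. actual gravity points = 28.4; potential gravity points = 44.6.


efficiency = actual / potential × 100
efficiency = 28.4 / 44.6 × 100

63.6771 %


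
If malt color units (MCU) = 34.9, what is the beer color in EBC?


SRM = 1.4922·MCU^0.6859;  EBC = SRM·1.97
SRM = 1.4922·34.9^0.6859 = 17.0628
EBC = 17.0628·1.97

33.6138 EBC


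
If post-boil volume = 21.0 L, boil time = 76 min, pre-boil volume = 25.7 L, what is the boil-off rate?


rate = (V_pre − V_post) / (t_min/60)
rate = (25.7 − 21.0) / (76/60)

3.7105 L/hr


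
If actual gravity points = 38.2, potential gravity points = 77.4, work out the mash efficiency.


efficiency = actual / potential × 100
efficiency = 38.2 / 77.4 × 100

49.3540 %


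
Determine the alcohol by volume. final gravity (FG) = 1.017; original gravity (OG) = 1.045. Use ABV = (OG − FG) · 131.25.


ABV = (1.045 − 1.017) · 131.25

3.6750 % ABV


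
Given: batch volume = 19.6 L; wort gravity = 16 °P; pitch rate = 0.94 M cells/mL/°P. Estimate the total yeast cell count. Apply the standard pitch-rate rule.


cells (billions) = rate · V_L · °P
cells = 0.94 · 19.6 · 16

294.7840 billion cells


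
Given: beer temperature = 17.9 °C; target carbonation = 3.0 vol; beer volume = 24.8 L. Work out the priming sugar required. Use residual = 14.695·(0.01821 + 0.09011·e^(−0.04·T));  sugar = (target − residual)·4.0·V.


residual = 14.695·(0.01821 + 0.09011·e^(−0.04·17.9)) = 0.9147
sugar = (3.0 − 0.9147)·4.0·24.8

206.8597 g


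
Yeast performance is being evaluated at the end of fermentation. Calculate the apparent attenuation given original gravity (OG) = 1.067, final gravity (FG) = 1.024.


AA = (OG − FG)/(OG − 1) · 100
AA = (1.067 − 1.024)/(1.067 − 1) · 100

64.1791 %


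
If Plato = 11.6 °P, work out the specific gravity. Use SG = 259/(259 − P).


SG = 259/(259 − 11.6)

1.0469


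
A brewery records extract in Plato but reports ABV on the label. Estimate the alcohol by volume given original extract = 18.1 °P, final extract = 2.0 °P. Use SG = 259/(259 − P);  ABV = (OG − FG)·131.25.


OG = 259/(259 − 18.1) = 1.0751
FG = 259/(259 − 2.0) = 1.0078
ABV = (1.0751 − 1.0078)·131.25

8.8401 % ABV


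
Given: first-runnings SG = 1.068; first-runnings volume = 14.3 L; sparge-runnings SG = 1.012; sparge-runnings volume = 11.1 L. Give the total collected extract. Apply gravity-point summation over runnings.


total = Σ (SG_i − 1)·1000·V_i
first = (1.068 − 1)·1000·14.3 = 972.4000
sparge = (1.012 − 1)·1000·11.1 = 133.2000
total = 972.4000 + 133.2000

1105.6000 gravity·L


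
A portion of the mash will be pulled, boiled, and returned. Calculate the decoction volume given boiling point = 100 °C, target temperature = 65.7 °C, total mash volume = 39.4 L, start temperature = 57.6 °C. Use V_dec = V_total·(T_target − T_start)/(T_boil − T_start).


V_dec = 39.4·(65.7 − 57.6)/(100 − 57.6)

7.5269 L


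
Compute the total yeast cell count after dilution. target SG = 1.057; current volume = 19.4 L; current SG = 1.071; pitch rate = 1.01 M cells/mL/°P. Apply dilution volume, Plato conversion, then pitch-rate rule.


V_w = V·((SG_c−1)/(SG_t−1)−1);  °P = 259 − 259/SG_t;  cells = rate·(V+V_w)·°P
V_w = 19.4·((1.071−1)/(1.057−1)−1) = 4.7649
V_final = 19.4 + 4.7649 = 24.1649
°P = 259 − 259/1.057 = 13.9669
cells = 1.01·24.1649·13.9669

340.8837 billion cells


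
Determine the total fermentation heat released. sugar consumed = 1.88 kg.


Q = m_sugar · 590 kJ/kg
Q = 1.88 · 590

1109.2000 kJ


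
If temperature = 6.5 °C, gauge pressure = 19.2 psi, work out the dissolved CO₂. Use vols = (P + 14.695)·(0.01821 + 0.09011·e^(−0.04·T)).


vols = (19.2 + 14.695)·(0.01821 + 0.09011·e^(−0.04·6.5))

2.9722 volumes


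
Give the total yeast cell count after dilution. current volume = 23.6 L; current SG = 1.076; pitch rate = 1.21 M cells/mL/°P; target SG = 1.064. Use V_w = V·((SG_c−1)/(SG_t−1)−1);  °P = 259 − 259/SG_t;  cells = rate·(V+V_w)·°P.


V_w = 23.6·((1.076−1)/(1.064−1)−1) = 4.4250
V_final = 23.6 + 4.4250 = 28.0250
°P = 259 − 259/1.064 = 15.5789
cells = 1.21·28.0250·15.5789

528.2860 billion cells


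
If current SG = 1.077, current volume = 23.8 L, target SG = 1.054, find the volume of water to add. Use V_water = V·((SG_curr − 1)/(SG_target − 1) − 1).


V_water = 23.8·((1.077 − 1)/(1.054 − 1) − 1)

10.1370 L


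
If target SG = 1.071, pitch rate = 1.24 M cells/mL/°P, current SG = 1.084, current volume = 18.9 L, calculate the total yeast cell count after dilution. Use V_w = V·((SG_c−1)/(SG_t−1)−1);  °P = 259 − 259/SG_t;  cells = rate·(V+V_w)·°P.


V_w = 18.9·((1.084−1)/(1.071−1)−1) = 3.4606
V_final = 18.9 + 3.4606 = 22.3606
°P = 259 − 259/1.071 = 17.1699
cells = 1.24·22.3606·17.1699

476.0725 billion cells


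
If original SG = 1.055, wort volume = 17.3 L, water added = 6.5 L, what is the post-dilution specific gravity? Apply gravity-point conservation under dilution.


SG_new = 1 + (SG_old − 1)·V_old/(V_old + V_water)
pts = (1.055 − 1)·1000·17.3/(17.3 + 6.5) = 39.9790
SG_new = 1 + 39.9790/1000

1.0400


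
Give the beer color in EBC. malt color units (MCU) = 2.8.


SRM = 1.4922·MCU^0.6859;  EBC = SRM·1.97
SRM = 1.4922·2.8^0.6859 = 3.0237
EBC = 3.0237·1.97

5.9566 EBC


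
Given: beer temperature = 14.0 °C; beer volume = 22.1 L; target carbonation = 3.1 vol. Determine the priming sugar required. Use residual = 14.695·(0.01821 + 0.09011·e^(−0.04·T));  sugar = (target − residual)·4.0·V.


residual = 14.695·(0.01821 + 0.09011·e^(−0.04·14.0)) = 1.0240
sugar = (3.1 − 1.0240)·4.0·22.1

183.5209 g


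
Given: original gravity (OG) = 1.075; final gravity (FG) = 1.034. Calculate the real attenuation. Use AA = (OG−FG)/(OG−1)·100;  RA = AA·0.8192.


AA = (1.075 − 1.034)/(1.075 − 1)·100 = 54.6667
RA = 54.6667·0.8192

44.7829 %


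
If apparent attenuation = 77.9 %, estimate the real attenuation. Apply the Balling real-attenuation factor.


RA = AA · 0.8192
RA = 77.9 · 0.8192

63.8157 %


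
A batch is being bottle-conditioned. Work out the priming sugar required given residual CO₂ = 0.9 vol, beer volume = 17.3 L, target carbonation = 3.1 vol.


sugar = (target − residual)·4.0·V
sugar = (3.1 − 0.9)·4.0·17.3

152.2400 g


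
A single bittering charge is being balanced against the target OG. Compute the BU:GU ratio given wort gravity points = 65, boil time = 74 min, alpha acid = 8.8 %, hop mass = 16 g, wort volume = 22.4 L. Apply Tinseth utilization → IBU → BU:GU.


U = 1.65·0.000125^(GP/1000)·(1−e^(−0.04t))/4.15;  IBU = (α/100)·m·U·1000/V;  BU:GU = IBU/GP
U = 1.65·0.000125^(65/1000)·(1−e^(−0.04·74))/4.15 = 0.2102
IBU = (8.8/100)·16·0.2102·1000/22.4 = 13.2124
BU:GU = 13.2124/65

0.2033


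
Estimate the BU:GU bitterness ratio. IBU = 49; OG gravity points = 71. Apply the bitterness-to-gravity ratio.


BU:GU = IBU / OG_points
BU:GU = 49 / 71

0.6901


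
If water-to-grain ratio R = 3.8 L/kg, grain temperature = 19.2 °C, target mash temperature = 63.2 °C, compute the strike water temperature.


T_strike = (0.41/R)·(T_mash − T_grain) + T_mash
T_strike = (0.41/3.8)·(63.2 − 19.2) + 63.2

67.9474 °C


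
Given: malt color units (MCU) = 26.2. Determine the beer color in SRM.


SRM = 1.4922 · MCU^0.6859
SRM = 1.4922 · 26.2^0.6859

14.0165 SRM


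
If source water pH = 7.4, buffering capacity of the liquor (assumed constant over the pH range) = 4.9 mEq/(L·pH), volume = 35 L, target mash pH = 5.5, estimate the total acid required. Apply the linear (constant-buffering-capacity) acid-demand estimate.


acid = buffering capacity · (pH_source − pH_target) · V
acid = 4.9 · (7.4 − 5.5) · 35

325.8500 mEq


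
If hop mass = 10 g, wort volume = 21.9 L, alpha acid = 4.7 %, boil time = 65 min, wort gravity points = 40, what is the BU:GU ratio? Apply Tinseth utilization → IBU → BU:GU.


U = 1.65·0.000125^(GP/1000)·(1−e^(−0.04t))/4.15;  IBU = (α/100)·m·U·1000/V;  BU:GU = IBU/GP
U = 1.65·0.000125^(40/1000)·(1−e^(−0.04·65))/4.15 = 0.2569
IBU = (4.7/100)·10·0.2569·1000/21.9 = 5.5138
BU:GU = 5.5138/40

0.1378


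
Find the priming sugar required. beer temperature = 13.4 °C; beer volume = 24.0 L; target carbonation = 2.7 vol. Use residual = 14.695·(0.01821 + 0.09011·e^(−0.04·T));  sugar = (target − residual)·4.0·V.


residual = 14.695·(0.01821 + 0.09011·e^(−0.04·13.4)) = 1.0423
sugar = (2.7 − 1.0423)·4.0·24.0

159.1349 g


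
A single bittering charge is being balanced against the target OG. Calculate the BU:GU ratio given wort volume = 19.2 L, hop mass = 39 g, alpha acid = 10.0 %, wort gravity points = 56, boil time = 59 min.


U = 1.65·0.000125^(GP/1000)·(1−e^(−0.04t))/4.15;  IBU = (α/100)·m·U·1000/V;  BU:GU = IBU/GP
U = 1.65·0.000125^(56/1000)·(1−e^(−0.04·59))/4.15 = 0.2177
IBU = (10.0/100)·39·0.2177·1000/19.2 = 44.2133
BU:GU = 44.2133/56

0.7895


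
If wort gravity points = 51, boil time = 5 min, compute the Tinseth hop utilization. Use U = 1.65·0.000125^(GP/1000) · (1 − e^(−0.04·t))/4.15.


bigness = 1.65·0.000125^(51/1000) = 1.0433
boil_factor = (1 − e^(−0.04·5))/4.15 = 0.0437
U = 1.0433 · 0.0437

0.0456


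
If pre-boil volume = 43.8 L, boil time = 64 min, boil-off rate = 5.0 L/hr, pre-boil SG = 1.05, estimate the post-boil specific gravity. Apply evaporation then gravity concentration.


V_post = V_pre − rate·(t/60);  SG_post = 1 + (SG_pre−1)·V_pre/V_post
V_post = 43.8 − 5.0·(64/60) = 38.4667
SG_post = 1 + (1.05 − 1)·43.8/38.4667

1.0569


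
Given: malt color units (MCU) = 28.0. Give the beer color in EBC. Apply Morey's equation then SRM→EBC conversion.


SRM = 1.4922·MCU^0.6859;  EBC = SRM·1.97
SRM = 1.4922·28.0^0.6859 = 14.6701
EBC = 14.6701·1.97

28.9001 EBC


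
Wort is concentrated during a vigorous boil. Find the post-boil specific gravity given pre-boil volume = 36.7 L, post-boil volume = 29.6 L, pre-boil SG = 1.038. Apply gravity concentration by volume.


SG_post = 1 + (SG_pre − 1)·V_pre/V_post
pts_pre = (1.038 − 1)·1000 = 38.0000
pts_post = 38.0000·36.7/29.6 = 47.1149
SG_post = 1 + 47.1149/1000

1.0471


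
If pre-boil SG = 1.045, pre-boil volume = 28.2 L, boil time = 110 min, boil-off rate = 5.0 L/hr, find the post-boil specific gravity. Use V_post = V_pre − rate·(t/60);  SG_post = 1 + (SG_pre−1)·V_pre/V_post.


V_post = 28.2 − 5.0·(110/60) = 19.0333
SG_post = 1 + (1.045 − 1)·28.2/19.0333

1.0667


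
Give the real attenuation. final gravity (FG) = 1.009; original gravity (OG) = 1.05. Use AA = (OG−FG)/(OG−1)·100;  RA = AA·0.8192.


AA = (1.05 − 1.009)/(1.05 − 1)·100 = 82.0000
RA = 82.0000·0.8192

67.1744 %


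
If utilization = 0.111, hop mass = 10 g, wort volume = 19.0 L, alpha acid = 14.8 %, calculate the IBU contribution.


IBU = (α/100)·mass·U·1000 / V
IBU = (14.8/100)·10·0.111·1000 / 19.0

8.6463 IBU


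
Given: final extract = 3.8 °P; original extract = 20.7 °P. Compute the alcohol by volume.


SG = 259/(259 − P);  ABV = (OG − FG)·131.25
OG = 259/(259 − 20.7) = 1.0869
FG = 259/(259 − 3.8) = 1.0149
ABV = (1.0869 − 1.0149)·131.25

9.4467 % ABV


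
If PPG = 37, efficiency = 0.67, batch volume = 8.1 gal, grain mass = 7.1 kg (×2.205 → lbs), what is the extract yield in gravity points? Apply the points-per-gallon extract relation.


points = lbs × PPG × eff / vol
lbs = 7.1 × 2.205 = 15.6555
points = 15.6555 × 37 × 0.67 / 8.1

47.9136 points


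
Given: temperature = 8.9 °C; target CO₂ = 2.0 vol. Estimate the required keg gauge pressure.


psi = vols/(0.01821 + 0.09011·e^(−0.04·T)) − 14.695
psi = 2.0/(0.01821 + 0.09011·e^(−0.04·8.9)) − 14.695

9.8963 psi


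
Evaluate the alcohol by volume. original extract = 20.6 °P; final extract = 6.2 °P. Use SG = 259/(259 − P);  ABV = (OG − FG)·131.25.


OG = 259/(259 − 20.6) = 1.0864
FG = 259/(259 − 6.2) = 1.0245
ABV = (1.0864 − 1.0245)·131.25

8.1223 % ABV


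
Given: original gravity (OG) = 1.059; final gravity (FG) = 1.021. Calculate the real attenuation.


AA = (OG−FG)/(OG−1)·100;  RA = AA·0.8192
AA = (1.059 − 1.021)/(1.059 − 1)·100 = 64.4068
RA = 64.4068·0.8192

52.7620 %


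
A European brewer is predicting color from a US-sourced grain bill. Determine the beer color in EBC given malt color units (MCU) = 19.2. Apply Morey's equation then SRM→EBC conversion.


SRM = 1.4922·MCU^0.6859;  EBC = SRM·1.97
SRM = 1.4922·19.2^0.6859 = 11.3251
EBC = 11.3251·1.97

22.3105 EBC


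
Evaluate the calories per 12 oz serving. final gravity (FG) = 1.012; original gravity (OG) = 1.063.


ABW = (OG−FG)·131.25·0.79/FG;  °P = 259 − 259/SG (for OG→OE and FG→AE);  RE = 0.1808·OE + 0.8192·AE;  Cal = (6.9·ABW + 4·(RE−0.1))·FG·3.55
ABW = (1.063 − 1.012)·131.25·0.79/1.012 = 5.2254
OE = 259 − 259/1.063 = 15.3500 °P
AE = 259 − 259/1.012 = 3.0711 °P
RE = 0.1808·15.3500 + 0.8192·3.0711 = 5.2912 °P
Cal = (6.9·5.2254 + 4·(5.2912−0.1))·1.012·3.55

204.1301 kcal
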